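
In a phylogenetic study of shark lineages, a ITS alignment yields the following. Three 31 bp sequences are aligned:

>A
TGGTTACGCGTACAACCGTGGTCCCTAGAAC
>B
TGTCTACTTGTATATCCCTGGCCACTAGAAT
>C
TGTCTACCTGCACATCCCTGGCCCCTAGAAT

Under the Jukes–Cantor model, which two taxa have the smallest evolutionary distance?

A–B: 10/31 differ, p = 0.323, d = 0.422.
A–C: 9/31 differ, p = 0.290, d = 0.367.
B–C: 4/31 differ, p = 0.129, d = 0.142.
The smallest distance is between B and C.

B and C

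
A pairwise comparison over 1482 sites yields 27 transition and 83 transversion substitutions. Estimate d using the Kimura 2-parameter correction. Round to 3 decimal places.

P = 27/1482 ≈ 0.018219 and Q = 83/1482 ≈ 0.056005.
Under the Kimura two-parameter model, d = −½ ln(1 − 2P − Q) − ¼ ln(1 − 2Q).
1 − 2P − Q = 0.907557, giving −½ ln(0.907557) = 0.048499.
1 − 2Q = 0.88799, giving −¼ ln(0.88799) = 0.029699.
d = 0.048499 + 0.029699 = 0.078198.

0.078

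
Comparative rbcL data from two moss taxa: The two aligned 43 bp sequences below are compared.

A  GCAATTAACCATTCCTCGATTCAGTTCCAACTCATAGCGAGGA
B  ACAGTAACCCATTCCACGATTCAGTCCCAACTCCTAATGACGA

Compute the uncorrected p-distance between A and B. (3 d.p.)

The sequences differ at 10 of 43 positions (sites 1, 4, 6, 8, 16, 26, 34, 37, 38, 41).
p = 10/43 = 0.232558… ≈ 0.233 (to 3 d.p.).

0.233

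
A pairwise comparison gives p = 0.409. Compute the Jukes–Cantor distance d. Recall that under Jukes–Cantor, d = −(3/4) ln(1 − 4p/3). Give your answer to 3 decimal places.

0.591

d = −(3/4) ln(1 − 4p/3) = −0.75 ln(1 − 0.545333) = −0.75 ln(0.454667)
  = −0.75 × (-0.788190) = 0.591143 substitutions/site.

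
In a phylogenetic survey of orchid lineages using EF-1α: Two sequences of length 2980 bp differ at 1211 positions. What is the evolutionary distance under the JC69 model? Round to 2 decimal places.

p = 1211/2980 ≈ 0.406376.
d = −(3/4) ln(1 − 4p/3) = −0.75 ln(1 − 0.541835) = −0.75 ln(0.458165)
  = −0.75 × (-0.780526) = 0.585395 substitutions/site.

0.59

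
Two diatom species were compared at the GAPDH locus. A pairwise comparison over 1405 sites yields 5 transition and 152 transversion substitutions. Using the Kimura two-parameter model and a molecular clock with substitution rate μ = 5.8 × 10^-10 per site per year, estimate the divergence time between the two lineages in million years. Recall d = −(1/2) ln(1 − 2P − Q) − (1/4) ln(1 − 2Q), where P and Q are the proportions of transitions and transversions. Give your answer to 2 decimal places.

105.35

P = 5/1405 ≈ 0.003559 and Q = 152/1405 ≈ 0.108185.
Under the Kimura two-parameter model, d = −½ ln(1 − 2P − Q) − ¼ ln(1 − 2Q).
1 − 2P − Q = 0.884697, giving −½ ln(0.884697) = 0.061255.
1 − 2Q = 0.78363, giving −¼ ln(0.78363) = 0.060955.
d = 0.061255 + 0.060955 = 0.122210.
Under a molecular clock d = 2μt, so t = d/(2μ) = 0.122210 / (2 × 5.8 × 10^-10) = 105.35 million years.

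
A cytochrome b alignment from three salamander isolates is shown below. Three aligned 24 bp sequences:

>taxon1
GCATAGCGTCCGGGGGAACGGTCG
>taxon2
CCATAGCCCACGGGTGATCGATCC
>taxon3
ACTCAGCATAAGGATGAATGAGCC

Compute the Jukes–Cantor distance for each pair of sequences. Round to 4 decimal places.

d(taxon1,taxon2) = 0.4408, d(taxon1,taxon3) = 0.8240, d(taxon2,taxon3) = 0.6082

taxon1–taxon2: 8/24 sites differ → p ≈ 0.333333, d = −0.75 ln(1 − 0.444444) = 0.440839 ≈ 0.4408.
taxon1–taxon3: 12/24 sites differ → p = 0.5, d = −0.75 ln(1 − 0.666667) = 0.823960 ≈ 0.8240.
taxon2–taxon3: 10/24 sites differ → p ≈ 0.416667, d = −0.75 ln(1 − 0.555556) = 0.608198 ≈ 0.6082.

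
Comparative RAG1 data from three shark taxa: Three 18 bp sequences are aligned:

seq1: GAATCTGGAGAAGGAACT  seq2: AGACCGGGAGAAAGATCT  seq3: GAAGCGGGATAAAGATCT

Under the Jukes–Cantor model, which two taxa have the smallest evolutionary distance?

seq1–seq2: 6/18 differ, p = 0.333, d = 0.441.
seq1–seq3: 5/18 differ, p = 0.278, d = 0.347.
seq2–seq3: 4/18 differ, p = 0.222, d = 0.264.
The smallest distance is between seq2 and seq3.

seq2 and seq3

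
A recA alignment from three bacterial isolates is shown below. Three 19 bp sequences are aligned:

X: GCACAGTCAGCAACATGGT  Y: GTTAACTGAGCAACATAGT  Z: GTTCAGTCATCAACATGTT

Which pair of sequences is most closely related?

X and Z

X–Y: 6/19 differ, p = 0.316, d = 0.410.
X–Z: 4/19 differ, p = 0.211, d = 0.247.
Y–Z: 6/19 differ, p = 0.316, d = 0.410.
The smallest distance is between X and Z.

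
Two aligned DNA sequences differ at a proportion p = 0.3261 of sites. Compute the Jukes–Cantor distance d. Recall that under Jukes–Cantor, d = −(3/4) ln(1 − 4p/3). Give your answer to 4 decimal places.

0.4279

d = −(3/4) ln(1 − 4p/3) = −0.75 ln(1 − 0.4348) = −0.75 ln(0.5652)
  = −0.75 × (-0.570576) = 0.427932 substitutions/site.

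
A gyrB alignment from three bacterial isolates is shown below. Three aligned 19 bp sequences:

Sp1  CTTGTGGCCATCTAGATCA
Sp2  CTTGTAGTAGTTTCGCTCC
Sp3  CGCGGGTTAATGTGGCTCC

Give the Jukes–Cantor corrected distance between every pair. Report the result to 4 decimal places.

Sp1–Sp2: 8/19 sites differ → p ≈ 0.421053, d = −0.75 ln(1 − 0.561404) = 0.618132 ≈ 0.6181.
Sp1–Sp3: 10/19 sites differ → p ≈ 0.526316, d = −0.75 ln(1 − 0.701755) = 0.907380 ≈ 0.9074.
Sp2–Sp3: 8/19 sites differ → p ≈ 0.421053, d = −0.75 ln(1 − 0.561404) = 0.618132 ≈ 0.6181.

d(Sp1,Sp2) = 0.6181, d(Sp1,Sp3) = 0.9074, d(Sp2,Sp3) = 0.6181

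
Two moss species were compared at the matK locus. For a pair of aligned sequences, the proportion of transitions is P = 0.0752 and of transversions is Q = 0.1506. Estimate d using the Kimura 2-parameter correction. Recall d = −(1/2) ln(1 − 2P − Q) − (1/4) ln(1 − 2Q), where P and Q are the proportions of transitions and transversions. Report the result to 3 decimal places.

0.269

Under the Kimura two-parameter model, d = −½ ln(1 − 2P − Q) − ¼ ln(1 − 2Q).
1 − 2P − Q = 0.699, giving −½ ln(0.699) = 0.179052.
1 − 2Q = 0.6988, giving −¼ ln(0.6988) = 0.089598.
d = 0.179052 + 0.089598 = 0.268650.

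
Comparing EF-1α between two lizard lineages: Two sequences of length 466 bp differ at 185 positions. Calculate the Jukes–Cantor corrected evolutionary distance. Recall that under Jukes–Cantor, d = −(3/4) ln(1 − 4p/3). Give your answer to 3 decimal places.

0.565

p = 185/466 ≈ 0.396996.
d = −(3/4) ln(1 − 4p/3) = −0.75 ln(1 − 0.529328) = −0.75 ln(0.470672)
  = −0.75 × (-0.753594) = 0.565196 substitutions/site.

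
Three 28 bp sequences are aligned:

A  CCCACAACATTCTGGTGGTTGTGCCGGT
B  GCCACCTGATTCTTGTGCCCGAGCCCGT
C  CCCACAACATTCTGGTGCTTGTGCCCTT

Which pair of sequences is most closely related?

A–B: 10/28 differ, p = 0.357, d = 0.485.
A–C: 3/28 differ, p = 0.107, d = 0.116.
B–C: 9/28 differ, p = 0.321, d = 0.420.
The smallest distance is between A and C.

A and C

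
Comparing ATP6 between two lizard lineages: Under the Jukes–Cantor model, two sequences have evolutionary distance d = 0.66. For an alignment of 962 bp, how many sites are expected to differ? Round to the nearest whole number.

422

Invert JC69: p = (3/4)(1 − e^(−4d/3)) = 0.75 × (1 − e^(-0.88)) = 0.75 × (1 − 0.414783) = 0.438913.
Expected differing sites = pL ≈ 0.438913 × 962 = 422.234306 ≈ 422.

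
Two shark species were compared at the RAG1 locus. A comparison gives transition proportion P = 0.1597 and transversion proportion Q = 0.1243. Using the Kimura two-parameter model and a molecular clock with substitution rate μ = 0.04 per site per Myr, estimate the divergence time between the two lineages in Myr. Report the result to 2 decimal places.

4.56

Under the Kimura two-parameter model, d = −½ ln(1 − 2P − Q) − ¼ ln(1 − 2Q).
1 − 2P − Q = 0.5563, giving −½ ln(0.5563) = 0.293224.
1 − 2Q = 0.7514, giving −¼ ln(0.7514) = 0.071454.
d = 0.293224 + 0.071454 = 0.364678.
Under a molecular clock d = 2μt, so t = d/(2μ) = 0.364678 / (2 × 0.04) = 4.56 Myr.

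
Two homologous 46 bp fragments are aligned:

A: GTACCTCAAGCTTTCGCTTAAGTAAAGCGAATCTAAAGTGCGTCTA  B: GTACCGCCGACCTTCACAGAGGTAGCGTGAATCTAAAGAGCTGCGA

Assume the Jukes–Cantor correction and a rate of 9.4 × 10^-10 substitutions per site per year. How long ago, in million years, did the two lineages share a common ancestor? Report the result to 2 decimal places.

The sequences differ at 16 of 46 sites, so p = 16/46 ≈ 0.347826.
d = −(3/4) ln(1 − 4p/3) = −0.75 ln(1 − 0.463768) = −0.75 ln(0.536232)
  = −0.75 × (-0.623188) = 0.467391 substitutions/site.
Under a molecular clock d = 2μt, so t = d/(2μ) = 0.467391 / (2 × 9.4 × 10^-10) = 248.61 million years.

248.61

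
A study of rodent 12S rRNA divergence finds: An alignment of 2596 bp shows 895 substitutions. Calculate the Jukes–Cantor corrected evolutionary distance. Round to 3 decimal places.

p = 895/2596 ≈ 0.344761.
d = −(3/4) ln(1 − 4p/3) = −0.75 ln(1 − 0.459681) = −0.75 ln(0.540319)
  = −0.75 × (-0.615596) = 0.461697 substitutions/site.

0.462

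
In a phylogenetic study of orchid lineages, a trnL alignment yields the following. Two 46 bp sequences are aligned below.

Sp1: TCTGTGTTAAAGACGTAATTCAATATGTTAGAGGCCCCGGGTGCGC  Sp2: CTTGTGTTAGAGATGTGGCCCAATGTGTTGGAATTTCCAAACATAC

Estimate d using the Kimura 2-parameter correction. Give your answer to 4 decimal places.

Of 46 sites, 20 differences are transitions and 1 are transversions, so P = 20/46 ≈ 0.434783 and Q = 1/46 ≈ 0.021739.
Under the Kimura two-parameter model, d = −½ ln(1 − 2P − Q) − ¼ ln(1 − 2Q).
1 − 2P − Q = 0.108695, giving −½ ln(0.108695) = 1.109605.
1 − 2Q = 0.956522, giving −¼ ln(0.956522) = 0.011113.
d = 1.109605 + 0.011113 = 1.120718.

1.1207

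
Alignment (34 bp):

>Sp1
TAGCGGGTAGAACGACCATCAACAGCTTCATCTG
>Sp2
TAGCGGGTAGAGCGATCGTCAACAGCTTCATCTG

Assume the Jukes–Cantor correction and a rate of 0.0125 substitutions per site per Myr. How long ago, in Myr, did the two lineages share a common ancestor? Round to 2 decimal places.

The sequences differ at 3 of 34 sites (12, 16, 18), so p = 3/34 ≈ 0.088235.
d = −(3/4) ln(1 − 4p/3) = −0.75 ln(1 − 0.117647) = −0.75 ln(0.882353)
  = −0.75 × (-0.125163) = 0.093872 substitutions/site.
Under a molecular clock d = 2μt, so t = d/(2μ) = 0.093872 / (2 × 0.0125) = 3.75 Myr.

3.75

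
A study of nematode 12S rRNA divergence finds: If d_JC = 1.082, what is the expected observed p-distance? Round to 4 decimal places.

0.5728

p = (3/4)(1 − e^(−4d/3)) = 0.75 × (1 − e^(-1.442667)) = 0.75 × (1 − 0.236297) = 0.572777.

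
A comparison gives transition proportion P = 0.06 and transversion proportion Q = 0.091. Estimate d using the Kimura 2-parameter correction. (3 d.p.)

Under the Kimura two-parameter model, d = −½ ln(1 − 2P − Q) − ¼ ln(1 − 2Q).
1 − 2P − Q = 0.789, giving −½ ln(0.789) = 0.118494.
1 − 2Q = 0.818, giving −¼ ln(0.818) = 0.050223.
d = 0.118494 + 0.050223 = 0.168717.

0.169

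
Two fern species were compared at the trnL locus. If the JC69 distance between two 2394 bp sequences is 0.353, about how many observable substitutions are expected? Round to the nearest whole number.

674

Invert JC69: p = (3/4)(1 − e^(−4d/3)) = 0.75 × (1 − e^(-0.470667)) = 0.75 × (1 − 0.624586) = 0.281561.
Expected differing sites = pL ≈ 0.281561 × 2394 = 674.057034 ≈ 674.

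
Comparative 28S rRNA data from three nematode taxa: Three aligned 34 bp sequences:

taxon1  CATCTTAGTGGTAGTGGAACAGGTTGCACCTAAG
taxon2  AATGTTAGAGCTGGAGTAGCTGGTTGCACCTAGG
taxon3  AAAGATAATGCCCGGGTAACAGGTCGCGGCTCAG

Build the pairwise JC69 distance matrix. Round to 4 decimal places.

taxon1–taxon2: 10/34 sites differ → p ≈ 0.294118, d = −0.75 ln(1 − 0.392157) = 0.373379 ≈ 0.3734.
taxon1–taxon3: 14/34 sites differ → p ≈ 0.411765, d = −0.75 ln(1 − 0.54902) = 0.597249 ≈ 0.5972.
taxon2–taxon3: 14/34 sites differ → p ≈ 0.411765, d = −0.75 ln(1 − 0.54902) = 0.597249 ≈ 0.5972.

d(taxon1,taxon2) = 0.3734, d(taxon1,taxon3) = 0.5972, d(taxon2,taxon3) = 0.5972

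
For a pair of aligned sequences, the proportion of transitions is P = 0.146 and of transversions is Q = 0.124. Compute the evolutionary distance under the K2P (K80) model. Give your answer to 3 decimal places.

Under the Kimura two-parameter model, d = −½ ln(1 − 2P − Q) − ¼ ln(1 − 2Q).
1 − 2P − Q = 0.584, giving −½ ln(0.584) = 0.268927.
1 − 2Q = 0.752, giving −¼ ln(0.752) = 0.071255.
d = 0.268927 + 0.071255 = 0.340182.

0.340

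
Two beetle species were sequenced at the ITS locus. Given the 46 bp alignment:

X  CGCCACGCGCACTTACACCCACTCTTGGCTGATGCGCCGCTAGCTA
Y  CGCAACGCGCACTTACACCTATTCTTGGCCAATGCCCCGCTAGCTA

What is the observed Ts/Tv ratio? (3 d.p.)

2.000

Transitions are A↔G and C↔T; transversions are all other mismatches.
Transitions: 4. Transversions: 2.
R = 4/2 = 2.000.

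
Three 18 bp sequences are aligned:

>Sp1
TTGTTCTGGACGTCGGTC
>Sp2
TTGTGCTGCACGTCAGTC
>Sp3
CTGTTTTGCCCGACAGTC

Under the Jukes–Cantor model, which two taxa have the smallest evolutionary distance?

Sp1 and Sp2

Sp1–Sp2: 3/18 differ, p = 0.167, d = 0.188.
Sp1–Sp3: 6/18 differ, p = 0.333, d = 0.441.
Sp2–Sp3: 5/18 differ, p = 0.278, d = 0.347.
The smallest distance is between Sp1 and Sp2.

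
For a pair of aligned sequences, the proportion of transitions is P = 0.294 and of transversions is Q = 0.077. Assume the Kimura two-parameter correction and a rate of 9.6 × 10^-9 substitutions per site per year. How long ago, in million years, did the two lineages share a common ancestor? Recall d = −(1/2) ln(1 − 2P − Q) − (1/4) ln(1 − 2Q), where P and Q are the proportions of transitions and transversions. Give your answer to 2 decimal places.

Under the Kimura two-parameter model, d = −½ ln(1 − 2P − Q) − ¼ ln(1 − 2Q).
1 − 2P − Q = 0.335, giving −½ ln(0.335) = 0.546812.
1 − 2Q = 0.846, giving −¼ ln(0.846) = 0.041809.
d = 0.546812 + 0.041809 = 0.588621.
Under a molecular clock d = 2μt, so t = d/(2μ) = 0.588621 / (2 × 9.6 × 10^-9) = 30.66 million years.

30.66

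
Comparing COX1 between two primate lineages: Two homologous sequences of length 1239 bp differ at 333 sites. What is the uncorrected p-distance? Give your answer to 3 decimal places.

p = 333/1239 = 0.268765… ≈ 0.269 (to 3 d.p.).

0.269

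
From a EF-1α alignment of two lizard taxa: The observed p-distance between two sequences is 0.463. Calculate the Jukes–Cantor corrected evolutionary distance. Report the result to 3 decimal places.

d = −(3/4) ln(1 − 4p/3) = −0.75 ln(1 − 0.617333) = −0.75 ln(0.382667)
  = −0.75 × (-0.960590) = 0.720443 substitutions/site.

0.720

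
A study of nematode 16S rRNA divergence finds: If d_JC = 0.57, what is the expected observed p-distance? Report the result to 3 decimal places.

p = (3/4)(1 − e^(−4d/3)) = 0.75 × (1 − e^(-0.76)) = 0.75 × (1 − 0.467666) = 0.399251.

0.399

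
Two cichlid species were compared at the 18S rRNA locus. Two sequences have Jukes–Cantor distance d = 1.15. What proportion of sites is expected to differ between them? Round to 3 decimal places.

p = (3/4)(1 − e^(−4d/3)) = 0.75 × (1 − e^(-1.533333)) = 0.75 × (1 − 0.215815) = 0.588139.

0.588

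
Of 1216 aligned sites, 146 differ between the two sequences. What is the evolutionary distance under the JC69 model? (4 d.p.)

p = 146/1216 ≈ 0.120066.
d = −(3/4) ln(1 − 4p/3) = −0.75 ln(1 − 0.160088) = −0.75 ln(0.839912)
  = −0.75 × (-0.174458) = 0.130844 substitutions/site.

0.1308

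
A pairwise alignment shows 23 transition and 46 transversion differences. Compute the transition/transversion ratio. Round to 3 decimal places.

0.500

R = 23/46 = 0.500.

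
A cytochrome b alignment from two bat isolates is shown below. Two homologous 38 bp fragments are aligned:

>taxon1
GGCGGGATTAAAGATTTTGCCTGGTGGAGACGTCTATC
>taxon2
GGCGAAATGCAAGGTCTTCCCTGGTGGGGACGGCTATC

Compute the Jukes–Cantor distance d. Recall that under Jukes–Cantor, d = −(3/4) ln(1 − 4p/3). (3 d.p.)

0.285

The sequences differ at 9 of 38 sites (5, 6, 9, 10, 14, 16, 19, 28, 33), so p = 9/38 ≈ 0.236842.
d = −(3/4) ln(1 − 4p/3) = −0.75 ln(1 − 0.315789) = −0.75 ln(0.684211)
  = −0.75 × (-0.379489) = 0.284617 substitutions/site.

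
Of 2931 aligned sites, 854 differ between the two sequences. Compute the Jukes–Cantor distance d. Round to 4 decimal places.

p = 854/2931 ≈ 0.291368.
d = −(3/4) ln(1 − 4p/3) = −0.75 ln(1 − 0.388491) = −0.75 ln(0.611509)
  = −0.75 × (-0.491826) = 0.368870 substitutions/site.

0.3689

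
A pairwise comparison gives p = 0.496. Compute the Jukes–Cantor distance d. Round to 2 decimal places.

d = −(3/4) ln(1 − 4p/3) = −0.75 ln(1 − 0.661333) = −0.75 ln(0.338667)
  = −0.75 × (-1.082738) = 0.812054 substitutions/site.

0.81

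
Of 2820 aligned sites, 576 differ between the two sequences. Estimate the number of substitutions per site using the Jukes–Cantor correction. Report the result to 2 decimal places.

0.24

p = 576/2820 ≈ 0.204255.
d = −(3/4) ln(1 − 4p/3) = −0.75 ln(1 − 0.27234) = −0.75 ln(0.72766)
  = −0.75 × (-0.317921) = 0.238441 substitutions/site.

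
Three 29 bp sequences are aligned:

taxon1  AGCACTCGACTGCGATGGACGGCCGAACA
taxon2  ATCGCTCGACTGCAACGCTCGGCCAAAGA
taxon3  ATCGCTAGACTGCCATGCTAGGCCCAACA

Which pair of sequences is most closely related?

taxon2 and taxon3

taxon1–taxon2: 8/29 differ, p = 0.276, d = 0.344.
taxon1–taxon3: 8/29 differ, p = 0.276, d = 0.344.
taxon2–taxon3: 6/29 differ, p = 0.207, d = 0.242.
The smallest distance is between taxon2 and taxon3.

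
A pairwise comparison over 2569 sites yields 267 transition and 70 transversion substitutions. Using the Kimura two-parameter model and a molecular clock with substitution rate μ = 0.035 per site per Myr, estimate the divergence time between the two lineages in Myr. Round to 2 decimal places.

2.11

P = 267/2569 ≈ 0.103931 and Q = 70/2569 ≈ 0.027248.
Under the Kimura two-parameter model, d = −½ ln(1 − 2P − Q) − ¼ ln(1 − 2Q).
1 − 2P − Q = 0.76489, giving −½ ln(0.76489) = 0.134012.
1 − 2Q = 0.945504, giving −¼ ln(0.945504) = 0.014009.
d = 0.134012 + 0.014009 = 0.148021.
Under a molecular clock d = 2μt, so t = d/(2μ) = 0.148021 / (2 × 0.035) = 2.11 Myr.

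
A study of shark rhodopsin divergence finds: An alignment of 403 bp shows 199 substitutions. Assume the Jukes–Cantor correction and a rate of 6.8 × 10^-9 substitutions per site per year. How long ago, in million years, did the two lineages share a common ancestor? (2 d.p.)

p = 199/403 ≈ 0.493797.
d = −(3/4) ln(1 − 4p/3) = −0.75 ln(1 − 0.658396) = −0.75 ln(0.341604)
  = −0.75 × (-1.074103) = 0.805577 substitutions/site.
Under a molecular clock d = 2μt, so t = d/(2μ) = 0.805577 / (2 × 6.8 × 10^-9) = 59.23 million years.

59.23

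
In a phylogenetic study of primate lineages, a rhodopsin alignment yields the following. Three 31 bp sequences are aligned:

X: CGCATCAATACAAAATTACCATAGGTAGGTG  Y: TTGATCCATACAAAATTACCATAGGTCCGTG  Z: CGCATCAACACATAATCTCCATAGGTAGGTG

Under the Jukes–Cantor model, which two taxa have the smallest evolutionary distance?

X and Z

X–Y: 6/31 differ, p = 0.194, d = 0.224.
X–Z: 4/31 differ, p = 0.129, d = 0.142.
Y–Z: 10/31 differ, p = 0.323, d = 0.422.
The smallest distance is between X and Z.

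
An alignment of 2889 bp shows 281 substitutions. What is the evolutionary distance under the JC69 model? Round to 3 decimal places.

p = 281/2889 ≈ 0.097265.
d = −(3/4) ln(1 − 4p/3) = −0.75 ln(1 − 0.129687) = −0.75 ln(0.870313)
  = −0.75 × (-0.138902) = 0.104177 substitutions/site.

0.104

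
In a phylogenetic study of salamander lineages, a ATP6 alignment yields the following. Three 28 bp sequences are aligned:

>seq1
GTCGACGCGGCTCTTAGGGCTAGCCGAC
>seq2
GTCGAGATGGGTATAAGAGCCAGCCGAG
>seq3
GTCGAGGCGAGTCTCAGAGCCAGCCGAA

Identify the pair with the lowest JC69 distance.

seq2 and seq3

seq1–seq2: 9/28 differ, p = 0.321, d = 0.420.
seq1–seq3: 7/28 differ, p = 0.250, d = 0.304.
seq2–seq3: 6/28 differ, p = 0.214, d = 0.252.
The smallest distance is between seq2 and seq3.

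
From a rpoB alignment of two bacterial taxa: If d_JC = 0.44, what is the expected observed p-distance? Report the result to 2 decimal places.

0.33

p = (3/4)(1 − e^(−4d/3)) = 0.75 × (1 − e^(-0.586667)) = 0.75 × (1 − 0.556178) = 0.332867.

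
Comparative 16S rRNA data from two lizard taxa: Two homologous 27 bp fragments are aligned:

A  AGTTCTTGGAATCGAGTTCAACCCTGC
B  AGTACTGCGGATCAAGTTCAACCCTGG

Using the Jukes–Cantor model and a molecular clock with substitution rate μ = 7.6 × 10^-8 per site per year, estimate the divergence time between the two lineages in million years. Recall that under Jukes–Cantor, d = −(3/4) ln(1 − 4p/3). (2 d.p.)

1.73

The sequences differ at 6 of 27 sites (4, 7, 8, 10, 14, 27), so p = 6/27 ≈ 0.222222.
d = −(3/4) ln(1 − 4p/3) = −0.75 ln(1 − 0.296296) = −0.75 ln(0.703704)
  = −0.75 × (-0.351397) = 0.263548 substitutions/site.
Under a molecular clock d = 2μt, so t = d/(2μ) = 0.263548 / (2 × 7.6 × 10^-8) = 1.73 million years.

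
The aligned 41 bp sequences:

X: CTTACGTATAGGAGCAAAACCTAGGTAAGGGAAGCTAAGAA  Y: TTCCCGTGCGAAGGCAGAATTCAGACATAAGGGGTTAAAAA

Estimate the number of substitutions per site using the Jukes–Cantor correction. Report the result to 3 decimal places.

0.943

The sequences differ at 22 of 41 sites, so p = 22/41 ≈ 0.536585.
d = −(3/4) ln(1 − 4p/3) = −0.75 ln(1 − 0.715447) = −0.75 ln(0.284553)
  = −0.75 × (-1.256836) = 0.942627 substitutions/site.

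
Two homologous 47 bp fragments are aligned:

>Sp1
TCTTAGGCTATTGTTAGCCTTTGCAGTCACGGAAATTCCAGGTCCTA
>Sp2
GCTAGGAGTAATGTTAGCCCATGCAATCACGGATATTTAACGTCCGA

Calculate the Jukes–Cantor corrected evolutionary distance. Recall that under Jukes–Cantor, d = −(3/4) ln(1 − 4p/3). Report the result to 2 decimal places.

The sequences differ at 14 of 47 sites, so p = 14/47 ≈ 0.297872.
d = −(3/4) ln(1 − 4p/3) = −0.75 ln(1 − 0.397163) = −0.75 ln(0.602837)
  = −0.75 × (-0.506108) = 0.379581 substitutions/site.

0.38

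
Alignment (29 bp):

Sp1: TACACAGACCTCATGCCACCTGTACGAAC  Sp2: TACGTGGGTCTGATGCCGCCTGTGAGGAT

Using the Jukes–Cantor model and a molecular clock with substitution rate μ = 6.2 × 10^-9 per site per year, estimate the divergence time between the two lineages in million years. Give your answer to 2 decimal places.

42.62

The sequences differ at 11 of 29 sites, so p = 11/29 ≈ 0.37931.
d = −(3/4) ln(1 − 4p/3) = −0.75 ln(1 − 0.505747) = −0.75 ln(0.494253)
  = −0.75 × (-0.704708) = 0.528531 substitutions/site.
Under a molecular clock d = 2μt, so t = d/(2μ) = 0.528531 / (2 × 6.2 × 10^-9) = 42.62 million years.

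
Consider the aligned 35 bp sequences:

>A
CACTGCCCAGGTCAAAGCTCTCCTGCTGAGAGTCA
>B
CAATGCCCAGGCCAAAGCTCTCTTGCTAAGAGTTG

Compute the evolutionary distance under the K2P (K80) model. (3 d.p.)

Of 35 sites, 5 differences are transitions and 1 are transversions, so P = 5/35 ≈ 0.142857 and Q = 1/35 ≈ 0.028571.
Under the Kimura two-parameter model, d = −½ ln(1 − 2P − Q) − ¼ ln(1 − 2Q).
1 − 2P − Q = 0.685715, giving −½ ln(0.685715) = 0.188647.
1 − 2Q = 0.942858, giving −¼ ln(0.942858) = 0.014710.
d = 0.188647 + 0.014710 = 0.203357.

0.203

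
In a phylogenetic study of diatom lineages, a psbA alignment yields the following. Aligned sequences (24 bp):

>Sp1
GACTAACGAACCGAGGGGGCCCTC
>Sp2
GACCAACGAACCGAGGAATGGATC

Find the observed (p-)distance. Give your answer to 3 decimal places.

The sequences differ at 7 of 24 positions (sites 4, 17, 18, 19, 20, 21, 22).
p = 7/24 = 0.291666… ≈ 0.292 (to 3 d.p.).

0.292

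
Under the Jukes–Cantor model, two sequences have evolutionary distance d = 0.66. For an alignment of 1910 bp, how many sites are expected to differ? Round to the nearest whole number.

Invert JC69: p = (3/4)(1 − e^(−4d/3)) = 0.75 × (1 − e^(-0.88)) = 0.75 × (1 − 0.414783) = 0.438913.
Expected differing sites = pL ≈ 0.438913 × 1910 = 838.32383 ≈ 838.

838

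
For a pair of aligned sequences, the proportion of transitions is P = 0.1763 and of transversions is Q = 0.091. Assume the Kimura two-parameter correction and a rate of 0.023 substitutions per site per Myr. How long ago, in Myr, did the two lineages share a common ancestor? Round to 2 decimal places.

7.46

Under the Kimura two-parameter model, d = −½ ln(1 − 2P − Q) − ¼ ln(1 − 2Q).
1 − 2P − Q = 0.5564, giving −½ ln(0.5564) = 0.293134.
1 − 2Q = 0.818, giving −¼ ln(0.818) = 0.050223.
d = 0.293134 + 0.050223 = 0.343357.
Under a molecular clock d = 2μt, so t = d/(2μ) = 0.343357 / (2 × 0.023) = 7.46 Myr.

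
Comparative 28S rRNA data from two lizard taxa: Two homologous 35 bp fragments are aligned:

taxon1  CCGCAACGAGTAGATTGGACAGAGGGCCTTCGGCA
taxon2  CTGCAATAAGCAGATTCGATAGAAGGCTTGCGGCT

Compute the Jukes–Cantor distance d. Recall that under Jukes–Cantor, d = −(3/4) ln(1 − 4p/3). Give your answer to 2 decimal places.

The sequences differ at 10 of 35 sites (2, 7, 8, 11, 17, 20, 24, 28, 30, 35), so p = 10/35 ≈ 0.285714.
d = −(3/4) ln(1 − 4p/3) = −0.75 ln(1 − 0.380952) = −0.75 ln(0.619048)
  = −0.75 × (-0.479572) = 0.359679 substitutions/site.

0.36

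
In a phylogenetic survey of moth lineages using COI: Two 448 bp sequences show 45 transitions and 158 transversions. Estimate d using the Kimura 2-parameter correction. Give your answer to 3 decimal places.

0.709

P = 45/448 ≈ 0.100446 and Q = 158/448 ≈ 0.352679.
Under the Kimura two-parameter model, d = −½ ln(1 − 2P − Q) − ¼ ln(1 − 2Q).
1 − 2P − Q = 0.446429, giving −½ ln(0.446429) = 0.403237.
1 − 2Q = 0.294642, giving −¼ ln(0.294642) = 0.305499.
d = 0.403237 + 0.305499 = 0.708736.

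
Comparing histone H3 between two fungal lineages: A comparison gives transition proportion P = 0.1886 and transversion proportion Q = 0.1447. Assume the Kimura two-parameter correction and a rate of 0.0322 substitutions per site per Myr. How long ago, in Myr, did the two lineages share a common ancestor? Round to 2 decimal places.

7.06

Under the Kimura two-parameter model, d = −½ ln(1 − 2P − Q) − ¼ ln(1 − 2Q).
1 − 2P − Q = 0.4781, giving −½ ln(0.4781) = 0.368968.
1 − 2Q = 0.7106, giving −¼ ln(0.7106) = 0.085411.
d = 0.368968 + 0.085411 = 0.454379.
Under a molecular clock d = 2μt, so t = d/(2μ) = 0.454379 / (2 × 0.0322) = 7.06 Myr.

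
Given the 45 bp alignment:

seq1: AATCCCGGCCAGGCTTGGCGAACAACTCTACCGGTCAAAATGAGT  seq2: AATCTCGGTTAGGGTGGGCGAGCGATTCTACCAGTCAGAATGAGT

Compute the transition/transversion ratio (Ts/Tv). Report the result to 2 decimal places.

Transitions are A↔G and C↔T; transversions are all other mismatches.
Transitions: 8. Transversions: 2.
R = 8/2 = 4.00.

4.00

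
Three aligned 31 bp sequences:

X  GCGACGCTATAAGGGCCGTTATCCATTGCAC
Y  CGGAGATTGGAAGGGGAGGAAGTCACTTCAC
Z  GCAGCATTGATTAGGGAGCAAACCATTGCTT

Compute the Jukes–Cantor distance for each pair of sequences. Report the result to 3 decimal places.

X–Y: 15/31 sites differ → p ≈ 0.483871, d = −0.75 ln(1 − 0.645161) = 0.777068 ≈ 0.777.
X–Z: 16/31 sites differ → p ≈ 0.516129, d = −0.75 ln(1 − 0.688172) = 0.873978 ≈ 0.874.
Y–Z: 16/31 sites differ → p ≈ 0.516129, d = −0.75 ln(1 − 0.688172) = 0.873978 ≈ 0.874.

d(X,Y) = 0.777, d(X,Z) = 0.874, d(Y,Z) = 0.874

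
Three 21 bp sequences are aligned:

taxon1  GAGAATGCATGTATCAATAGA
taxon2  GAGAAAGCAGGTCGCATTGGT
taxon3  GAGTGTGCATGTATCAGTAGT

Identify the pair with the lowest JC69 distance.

taxon1 and taxon3

taxon1–taxon2: 7/21 differ, p = 0.333, d = 0.441.
taxon1–taxon3: 4/21 differ, p = 0.190, d = 0.220.
taxon2–taxon3: 8/21 differ, p = 0.381, d = 0.532.
The smallest distance is between taxon1 and taxon3.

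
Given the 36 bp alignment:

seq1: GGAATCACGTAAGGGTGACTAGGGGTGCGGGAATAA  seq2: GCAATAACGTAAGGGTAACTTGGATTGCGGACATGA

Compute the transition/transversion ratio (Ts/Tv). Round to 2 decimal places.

Transitions are A↔G and C↔T; transversions are all other mismatches.
Transitions: 4. Transversions: 5.
R = 4/5 = 0.80.

0.80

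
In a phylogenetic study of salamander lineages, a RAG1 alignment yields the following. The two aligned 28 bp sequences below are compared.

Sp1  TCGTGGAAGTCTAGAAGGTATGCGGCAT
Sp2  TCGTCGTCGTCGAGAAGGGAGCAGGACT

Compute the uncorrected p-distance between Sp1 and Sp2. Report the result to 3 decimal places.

The sequences differ at 10 of 28 positions (sites 5, 7, 8, 12, 19, 21, 22, 23, 26, 27).
p = 10/28 = 0.357142… ≈ 0.357 (to 3 d.p.).

0.357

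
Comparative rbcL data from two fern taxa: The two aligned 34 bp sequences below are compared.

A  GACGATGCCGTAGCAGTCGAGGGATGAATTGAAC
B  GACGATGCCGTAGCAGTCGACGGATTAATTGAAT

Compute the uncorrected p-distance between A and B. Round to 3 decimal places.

0.088

The sequences differ at 3 of 34 positions (sites 21, 26, 34).
p = 3/34 = 0.088235… ≈ 0.088 (to 3 d.p.).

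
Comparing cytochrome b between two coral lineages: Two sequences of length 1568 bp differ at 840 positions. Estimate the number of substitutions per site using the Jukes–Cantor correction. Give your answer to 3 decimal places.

p = 840/1568 ≈ 0.535714.
d = −(3/4) ln(1 − 4p/3) = −0.75 ln(1 − 0.714285) = −0.75 ln(0.285715)
  = −0.75 × (-1.252760) = 0.939570 substitutions/site.

0.940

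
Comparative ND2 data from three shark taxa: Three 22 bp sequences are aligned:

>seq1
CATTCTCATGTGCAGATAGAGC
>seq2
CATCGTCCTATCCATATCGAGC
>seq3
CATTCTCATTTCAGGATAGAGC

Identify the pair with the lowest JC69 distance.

seq1 and seq3

seq1–seq2: 7/22 differ, p = 0.318, d = 0.414.
seq1–seq3: 4/22 differ, p = 0.182, d = 0.208.
seq2–seq3: 8/22 differ, p = 0.364, d = 0.497.
The smallest distance is between seq1 and seq3.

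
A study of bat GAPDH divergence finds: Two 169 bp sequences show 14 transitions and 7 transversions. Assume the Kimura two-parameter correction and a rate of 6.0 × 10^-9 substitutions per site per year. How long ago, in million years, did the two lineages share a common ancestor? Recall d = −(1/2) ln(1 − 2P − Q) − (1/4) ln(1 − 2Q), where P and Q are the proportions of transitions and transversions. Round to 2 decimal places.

P = 14/169 ≈ 0.08284 and Q = 7/169 ≈ 0.04142.
Under the Kimura two-parameter model, d = −½ ln(1 − 2P − Q) − ¼ ln(1 − 2Q).
1 − 2P − Q = 0.7929, giving −½ ln(0.7929) = 0.116029.
1 − 2Q = 0.91716, giving −¼ ln(0.91716) = 0.021618.
d = 0.116029 + 0.021618 = 0.137647.
Under a molecular clock d = 2μt, so t = d/(2μ) = 0.137647 / (2 × 6.0 × 10^-9) = 11.47 million years.

11.47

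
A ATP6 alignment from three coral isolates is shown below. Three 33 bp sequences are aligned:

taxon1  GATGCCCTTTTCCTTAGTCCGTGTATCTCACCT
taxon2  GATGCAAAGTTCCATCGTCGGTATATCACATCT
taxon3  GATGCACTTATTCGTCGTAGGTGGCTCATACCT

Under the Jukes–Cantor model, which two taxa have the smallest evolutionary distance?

taxon1–taxon2: 10/33 differ, p = 0.303, d = 0.388.
taxon1–taxon3: 11/33 differ, p = 0.333, d = 0.441.
taxon2–taxon3: 12/33 differ, p = 0.364, d = 0.497.
The smallest distance is between taxon1 and taxon2.

taxon1 and taxon2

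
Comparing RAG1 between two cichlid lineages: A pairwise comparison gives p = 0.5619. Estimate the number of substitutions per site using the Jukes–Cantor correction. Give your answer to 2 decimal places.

d = −(3/4) ln(1 − 4p/3) = −0.75 ln(1 − 0.7492) = −0.75 ln(0.2508)
  = −0.75 × (-1.383099) = 1.037324 substitutions/site.

1.04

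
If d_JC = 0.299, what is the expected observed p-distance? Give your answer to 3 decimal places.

0.247

p = (3/4)(1 − e^(−4d/3)) = 0.75 × (1 − e^(-0.398667)) = 0.75 × (1 − 0.671214) = 0.246590.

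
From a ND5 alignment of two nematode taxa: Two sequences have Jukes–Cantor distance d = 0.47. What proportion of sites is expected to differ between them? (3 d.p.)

0.349

p = (3/4)(1 − e^(−4d/3)) = 0.75 × (1 − e^(-0.626667)) = 0.75 × (1 − 0.534370) = 0.349223.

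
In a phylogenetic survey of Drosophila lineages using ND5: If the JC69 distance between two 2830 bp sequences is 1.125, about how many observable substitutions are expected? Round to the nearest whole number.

1649

Invert JC69: p = (3/4)(1 − e^(−4d/3)) = 0.75 × (1 − e^(-1.5)) = 0.75 × (1 − 0.223130) = 0.582653.
Expected differing sites = pL ≈ 0.582653 × 2830 = 1648.90799 ≈ 1649.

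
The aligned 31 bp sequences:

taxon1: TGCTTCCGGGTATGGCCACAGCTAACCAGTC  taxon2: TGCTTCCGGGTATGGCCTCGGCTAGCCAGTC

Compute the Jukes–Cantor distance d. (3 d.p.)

0.104

The sequences differ at 3 of 31 sites (18, 20, 25), so p = 3/31 ≈ 0.096774.
d = −(3/4) ln(1 − 4p/3) = −0.75 ln(1 − 0.129032) = −0.75 ln(0.870968)
  = −0.75 × (-0.138150) = 0.103613 substitutions/site.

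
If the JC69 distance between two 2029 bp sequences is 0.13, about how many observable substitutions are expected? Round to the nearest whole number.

Invert JC69: p = (3/4)(1 − e^(−4d/3)) = 0.75 × (1 − e^(-0.173333)) = 0.75 × (1 − 0.840858) = 0.119357.
Expected differing sites = pL ≈ 0.119357 × 2029 = 242.175353 ≈ 242.

242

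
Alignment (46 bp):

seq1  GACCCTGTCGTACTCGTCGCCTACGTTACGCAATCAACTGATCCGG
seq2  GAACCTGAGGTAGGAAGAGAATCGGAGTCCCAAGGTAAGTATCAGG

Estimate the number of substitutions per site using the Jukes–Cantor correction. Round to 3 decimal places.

0.892

The sequences differ at 24 of 46 sites, so p = 24/46 ≈ 0.521739.
d = −(3/4) ln(1 − 4p/3) = −0.75 ln(1 − 0.695652) = −0.75 ln(0.304348)
  = −0.75 × (-1.189583) = 0.892187 substitutions/site.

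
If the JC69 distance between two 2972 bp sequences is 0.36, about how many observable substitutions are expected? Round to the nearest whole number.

Invert JC69: p = (3/4)(1 − e^(−4d/3)) = 0.75 × (1 − e^(-0.48)) = 0.75 × (1 − 0.618783) = 0.285913.
Expected differing sites = pL ≈ 0.285913 × 2972 = 849.733436 ≈ 850.

850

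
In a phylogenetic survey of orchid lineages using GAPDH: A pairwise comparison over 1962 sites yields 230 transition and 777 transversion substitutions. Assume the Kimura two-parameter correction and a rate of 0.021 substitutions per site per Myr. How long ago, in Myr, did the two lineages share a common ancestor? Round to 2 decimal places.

21.20

P = 230/1962 ≈ 0.117227 and Q = 777/1962 ≈ 0.396024.
Under the Kimura two-parameter model, d = −½ ln(1 − 2P − Q) − ¼ ln(1 − 2Q).
1 − 2P − Q = 0.369522, giving −½ ln(0.369522) = 0.497773.
1 − 2Q = 0.207952, giving −¼ ln(0.207952) = 0.392612.
d = 0.497773 + 0.392612 = 0.890385.
Under a molecular clock d = 2μt, so t = d/(2μ) = 0.890385 / (2 × 0.021) = 21.20 Myr.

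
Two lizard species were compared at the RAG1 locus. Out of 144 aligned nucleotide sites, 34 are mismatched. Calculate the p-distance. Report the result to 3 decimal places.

0.236

p = 34/144 = 0.236111… ≈ 0.236 (to 3 d.p.).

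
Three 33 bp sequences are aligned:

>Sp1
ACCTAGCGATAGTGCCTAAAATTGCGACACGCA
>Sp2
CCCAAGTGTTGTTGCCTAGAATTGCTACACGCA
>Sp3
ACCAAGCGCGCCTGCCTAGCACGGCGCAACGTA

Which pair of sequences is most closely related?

Sp1 and Sp2

Sp1–Sp2: 8/33 differ, p = 0.242, d = 0.293.
Sp1–Sp3: 12/33 differ, p = 0.364, d = 0.497.
Sp2–Sp3: 13/33 differ, p = 0.394, d = 0.559.
The smallest distance is between Sp1 and Sp2.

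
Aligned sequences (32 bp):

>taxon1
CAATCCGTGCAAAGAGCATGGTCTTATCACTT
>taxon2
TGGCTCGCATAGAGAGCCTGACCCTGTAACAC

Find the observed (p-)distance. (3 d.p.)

The sequences differ at 17 of 32 positions.
p = 17/32 = 0.53125 ≈ 0.531 (to 3 d.p.).

0.531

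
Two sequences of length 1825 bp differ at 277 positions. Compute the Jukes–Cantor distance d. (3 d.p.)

0.170

p = 277/1825 ≈ 0.151781.
d = −(3/4) ln(1 − 4p/3) = −0.75 ln(1 − 0.202375) = −0.75 ln(0.797625)
  = −0.75 × (-0.226117) = 0.169588 substitutions/site.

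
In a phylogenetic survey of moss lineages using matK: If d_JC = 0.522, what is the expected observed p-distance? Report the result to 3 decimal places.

p = (3/4)(1 − e^(−4d/3)) = 0.75 × (1 − e^(-0.696)) = 0.75 × (1 − 0.498576) = 0.376068.

0.376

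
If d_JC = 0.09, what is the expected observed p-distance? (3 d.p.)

p = (3/4)(1 − e^(−4d/3)) = 0.75 × (1 − e^(-0.12)) = 0.75 × (1 − 0.886920) = 0.084810.

0.085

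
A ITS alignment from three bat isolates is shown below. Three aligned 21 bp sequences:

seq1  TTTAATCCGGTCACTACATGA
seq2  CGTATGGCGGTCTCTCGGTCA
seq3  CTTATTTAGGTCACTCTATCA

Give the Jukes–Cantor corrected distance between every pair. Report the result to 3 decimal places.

seq1–seq2: 10/21 sites differ → p ≈ 0.47619, d = −0.75 ln(1 − 0.63492) = 0.755729 ≈ 0.756.
seq1–seq3: 7/21 sites differ → p ≈ 0.333333, d = −0.75 ln(1 − 0.444444) = 0.440839 ≈ 0.441.
seq2–seq3: 7/21 sites differ → p ≈ 0.333333, d = −0.75 ln(1 − 0.444444) = 0.440839 ≈ 0.441.

d(seq1,seq2) = 0.756, d(seq1,seq3) = 0.441, d(seq2,seq3) = 0.441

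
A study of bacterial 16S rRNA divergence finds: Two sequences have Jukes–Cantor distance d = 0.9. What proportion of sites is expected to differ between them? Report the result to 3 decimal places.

p = (3/4)(1 − e^(−4d/3)) = 0.75 × (1 − e^(-1.2)) = 0.75 × (1 − 0.301194) = 0.524105.

0.524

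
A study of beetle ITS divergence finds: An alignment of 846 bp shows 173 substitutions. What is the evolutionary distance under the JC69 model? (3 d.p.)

0.239

p = 173/846 ≈ 0.204492.
d = −(3/4) ln(1 − 4p/3) = −0.75 ln(1 − 0.272656) = −0.75 ln(0.727344)
  = −0.75 × (-0.318356) = 0.238767 substitutions/site.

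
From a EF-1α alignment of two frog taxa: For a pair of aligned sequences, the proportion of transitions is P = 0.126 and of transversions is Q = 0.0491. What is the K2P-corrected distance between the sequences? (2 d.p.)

0.20

Under the Kimura two-parameter model, d = −½ ln(1 − 2P − Q) − ¼ ln(1 − 2Q).
1 − 2P − Q = 0.6989, giving −½ ln(0.6989) = 0.179124.
1 − 2Q = 0.9018, giving −¼ ln(0.9018) = 0.025841.
d = 0.179124 + 0.025841 = 0.204965.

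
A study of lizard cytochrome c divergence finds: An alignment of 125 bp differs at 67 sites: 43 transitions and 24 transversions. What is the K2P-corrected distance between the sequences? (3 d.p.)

P = 43/125 = 0.344 and Q = 24/125 = 0.192.
Under the Kimura two-parameter model, d = −½ ln(1 − 2P − Q) − ¼ ln(1 − 2Q).
1 − 2P − Q = 0.12, giving −½ ln(0.12) = 1.060132.
1 − 2Q = 0.616, giving −¼ ln(0.616) = 0.121127.
d = 1.060132 + 0.121127 = 1.181259.

1.181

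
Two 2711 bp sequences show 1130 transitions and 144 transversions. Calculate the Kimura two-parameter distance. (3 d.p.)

P = 1130/2711 ≈ 0.41682 and Q = 144/2711 ≈ 0.053117.
Under the Kimura two-parameter model, d = −½ ln(1 − 2P − Q) − ¼ ln(1 − 2Q).
1 − 2P − Q = 0.113243, giving −½ ln(0.113243) = 1.089110.
1 − 2Q = 0.893766, giving −¼ ln(0.893766) = 0.028078.
d = 1.089110 + 0.028078 = 1.117188.

1.117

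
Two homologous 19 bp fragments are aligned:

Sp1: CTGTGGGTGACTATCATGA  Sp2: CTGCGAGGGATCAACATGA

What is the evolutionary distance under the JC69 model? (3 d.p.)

0.410

The sequences differ at 6 of 19 sites (4, 6, 8, 11, 12, 14), so p = 6/19 ≈ 0.315789.
d = −(3/4) ln(1 − 4p/3) = −0.75 ln(1 − 0.421052) = −0.75 ln(0.578948)
  = −0.75 × (-0.546543) = 0.409907 substitutions/site.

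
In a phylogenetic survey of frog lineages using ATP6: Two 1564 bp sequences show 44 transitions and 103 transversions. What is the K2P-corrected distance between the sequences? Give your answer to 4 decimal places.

P = 44/1564 ≈ 0.028133 and Q = 103/1564 ≈ 0.065857.
Under the Kimura two-parameter model, d = −½ ln(1 − 2P − Q) − ¼ ln(1 − 2Q).
1 − 2P − Q = 0.877877, giving −½ ln(0.877877) = 0.065124.
1 − 2Q = 0.868286, giving −¼ ln(0.868286) = 0.035309.
d = 0.065124 + 0.035309 = 0.100433.

0.1004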